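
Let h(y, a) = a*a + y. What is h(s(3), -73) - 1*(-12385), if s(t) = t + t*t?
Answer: 17726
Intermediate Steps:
s(t) = t + t²
h(y, a) = y + a² (h(y, a) = a² + y = y + a²)
h(s(3), -73) - 1*(-12385) = (3*(1 + 3) + (-73)²) - 1*(-12385) = (3*4 + 5329) + 12385 = (12 + 5329) + 12385 = 5341 + 12385 = 17726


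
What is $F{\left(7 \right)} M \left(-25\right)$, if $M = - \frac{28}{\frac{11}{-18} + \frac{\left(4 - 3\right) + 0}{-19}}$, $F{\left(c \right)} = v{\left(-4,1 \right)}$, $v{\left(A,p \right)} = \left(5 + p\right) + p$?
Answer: $- \frac{1675800}{227} \approx -7382.4$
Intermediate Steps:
$v{\left(A,p \right)} = 5 + 2 p$
$F{\left(c \right)} = 7$ ($F{\left(c \right)} = 5 + 2 \cdot 1 = 5 + 2 = 7$)
$M = \frac{9576}{227}$ ($M = - \frac{28}{11 \left(- \frac{1}{18}\right) + \left(1 + 0\right) \left(- \frac{1}{19}\right)} = - \frac{28}{- \frac{11}{18} + 1 \left(- \frac{1}{19}\right)} = - \frac{28}{- \frac{11}{18} - \frac{1}{19}} = - \frac{28}{- \frac{227}{342}} = \left(-28\right) \left(- \frac{342}{227}\right) = \frac{9576}{227} \approx 42.185$)
$F{\left(7 \right)} M \left(-25\right) = 7 \cdot \frac{9576}{227} \left(-25\right) = \frac{67032}{227} \left(-25\right) = - \frac{1675800}{227}$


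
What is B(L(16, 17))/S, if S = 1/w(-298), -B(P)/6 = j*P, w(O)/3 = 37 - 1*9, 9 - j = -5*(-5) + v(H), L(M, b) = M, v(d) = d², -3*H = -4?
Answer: 143360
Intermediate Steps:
H = 4/3 (H = -⅓*(-4) = 4/3 ≈ 1.3333)
j = -160/9 (j = 9 - (-5*(-5) + (4/3)²) = 9 - (25 + 16/9) = 9 - 1*241/9 = 9 - 241/9 = -160/9 ≈ -17.778)
w(O) = 84 (w(O) = 3*(37 - 1*9) = 3*(37 - 9) = 3*28 = 84)
B(P) = 320*P/3 (B(P) = -(-320)*P/3 = 320*P/3)
S = 1/84 ≈ 0.011905
B(L(16, 17))/S = ((320/3)*16)/(1/84) = (5120/3)*84 = 143360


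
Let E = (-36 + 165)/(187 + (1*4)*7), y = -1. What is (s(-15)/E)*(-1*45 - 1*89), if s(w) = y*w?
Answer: -3350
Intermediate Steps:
s(w) = -w
E = ⅗ (E = 129/(187 + 4*7) = 129/(187 + 28) = 129/215 = 129*(1/215) = ⅗ ≈ 0.60000)
(s(-15)/E)*(-1*45 - 1*89) = ((-1*(-15))/(⅗))*(-1*45 - 1*89) = (15*(5/3))*(-45 - 89) = 25*(-134) = -3350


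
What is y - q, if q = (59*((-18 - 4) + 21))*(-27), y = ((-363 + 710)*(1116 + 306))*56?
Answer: 27630711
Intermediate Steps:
y = 27632304 (y = (347*1422)*56 = 493434*56 = 27632304)
q = 1593 (q = (59*(-22 + 21))*(-27) = (59*(-1))*(-27) = -59*(-27) = 1593)
y - q = 27632304 - 1*1593 = 27632304 - 1593 = 27630711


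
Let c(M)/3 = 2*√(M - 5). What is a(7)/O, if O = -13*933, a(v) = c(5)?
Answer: 0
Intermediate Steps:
c(M) = 6*√(-5 + M) (c(M) = 3*(2*√(M - 5)) = 3*(2*√(-5 + M)) = 6*√(-5 + M))
a(v) = 0 (a(v) = 6*√(-5 + 5) = 6*√0 = 6*0 = 0)
O = -12129
a(7)/O = 0/(-12129) = 0*(-1/12129) = 0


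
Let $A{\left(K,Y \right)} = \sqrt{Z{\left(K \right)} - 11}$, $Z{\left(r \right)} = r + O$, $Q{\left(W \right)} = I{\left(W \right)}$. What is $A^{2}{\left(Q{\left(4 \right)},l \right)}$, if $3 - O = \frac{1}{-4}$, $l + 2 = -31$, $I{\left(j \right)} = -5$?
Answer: $- \frac{51}{4} \approx -12.75$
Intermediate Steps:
$Q{\left(W \right)} = -5$
$l = -33$ ($l = -2 - 31 = -33$)
$O = \frac{13}{4}$ ($O = 3 - \frac{1}{-4} = 3 - - \frac{1}{4} = 3 + \frac{1}{4} = \frac{13}{4} \approx 3.25$)
$Z{\left(r \right)} = \frac{13}{4} + r$ ($Z{\left(r \right)} = r + \frac{13}{4} = \frac{13}{4} + r$)
$A{\left(K,Y \right)} = \sqrt{- \frac{31}{4} + K}$ ($A{\left(K,Y \right)} = \sqrt{\left(\frac{13}{4} + K\right) - 11} = \sqrt{- \frac{31}{4} + K}$)
$A^{2}{\left(Q{\left(4 \right)},l \right)} = \left(\frac{\sqrt{-31 + 4 \left(-5\right)}}{2}\right)^{2} = \left(\frac{\sqrt{-31 - 20}}{2}\right)^{2} = \left(\frac{\sqrt{-51}}{2}\right)^{2} = \left(\frac{i \sqrt{51}}{2}\right)^{2} = - \frac{51}{4}$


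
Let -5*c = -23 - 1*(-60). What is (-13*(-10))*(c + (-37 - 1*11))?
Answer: -7202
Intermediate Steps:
c = -37/5 (c = -(-23 - 1*(-60))/5 = -(-23 + 60)/5 = -1/5*37 = -37/5 ≈ -7.4000)
(-13*(-10))*(c + (-37 - 1*11)) = (-13*(-10))*(-37/5 + (-37 - 1*11)) = 130*(-37/5 + (-37 - 11)) = 130*(-37/5 - 48) = 130*(-277/5) = -7202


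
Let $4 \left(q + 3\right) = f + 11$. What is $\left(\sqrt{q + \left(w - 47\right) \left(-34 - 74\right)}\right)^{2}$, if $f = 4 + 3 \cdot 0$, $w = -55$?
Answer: $\frac{44067}{4} \approx 11017.0$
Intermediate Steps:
$f = 4$ ($f = 4 + 0 = 4$)
$q = \frac{3}{4}$ ($q = -3 + \frac{4 + 11}{4} = -3 + \frac{1}{4} \cdot 15 = -3 + \frac{15}{4} = \frac{3}{4} \approx 0.75$)
$\left(\sqrt{q + \left(w - 47\right) \left(-34 - 74\right)}\right)^{2} = \left(\sqrt{\frac{3}{4} + \left(-55 - 47\right) \left(-34 - 74\right)}\right)^{2} = \left(\sqrt{\frac{3}{4} - -11016}\right)^{2} = \left(\sqrt{\frac{3}{4} + 11016}\right)^{2} = \left(\sqrt{\frac{44067}{4}}\right)^{2} = \left(\frac{\sqrt{44067}}{2}\right)^{2} = \frac{44067}{4}$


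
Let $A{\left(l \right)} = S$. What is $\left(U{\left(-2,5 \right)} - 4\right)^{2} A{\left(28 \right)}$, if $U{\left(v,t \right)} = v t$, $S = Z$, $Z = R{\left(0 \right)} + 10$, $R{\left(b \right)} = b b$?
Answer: $1960$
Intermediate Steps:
$R{\left(b \right)} = b^{2}$
$Z = 10$ ($Z = 0^{2} + 10 = 0 + 10 = 10$)
$S = 10$
$U{\left(v,t \right)} = t v$
$A{\left(l \right)} = 10$
$\left(U{\left(-2,5 \right)} - 4\right)^{2} A{\left(28 \right)} = \left(5 \left(-2\right) - 4\right)^{2} \cdot 10 = \left(-10 - 4\right)^{2} \cdot 10 = \left(-14\right)^{2} \cdot 10 = 196 \cdot 10 = 1960$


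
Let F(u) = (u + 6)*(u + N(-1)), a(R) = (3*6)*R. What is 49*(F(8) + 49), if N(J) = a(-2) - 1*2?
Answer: -18179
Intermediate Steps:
a(R) = 18*R
N(J) = -38 (N(J) = 18*(-2) - 1*2 = -36 - 2 = -38)
F(u) = (-38 + u)*(6 + u) (F(u) = (u + 6)*(u - 38) = (6 + u)*(-38 + u) = (-38 + u)*(6 + u))
49*(F(8) + 49) = 49*((-228 + 8**2 - 32*8) + 49) = 49*((-228 + 64 - 256) + 49) = 49*(-420 + 49) = 49*(-371) = -18179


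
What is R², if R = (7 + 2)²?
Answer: 6561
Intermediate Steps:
R = 81 (R = 9² = 81)
R² = 81² = 6561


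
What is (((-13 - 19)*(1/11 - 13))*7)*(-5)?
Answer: -159040/11 ≈ -14458.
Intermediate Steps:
(((-13 - 19)*(1/11 - 13))*7)*(-5) = (-32*(1/11 - 13)*7)*(-5) = (-32*(-142/11)*7)*(-5) = ((4544/11)*7)*(-5) = (31808/11)*(-5) = -159040/11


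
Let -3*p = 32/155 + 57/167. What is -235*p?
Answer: 666413/15531 ≈ 42.909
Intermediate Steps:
p = -14179/77655 (p = -(32/155 + 57/167)/3 = -⅓*14179/25885 = -14179/77655 ≈ -0.18259)
-235*p = -235*(-14179/77655) = 666413/15531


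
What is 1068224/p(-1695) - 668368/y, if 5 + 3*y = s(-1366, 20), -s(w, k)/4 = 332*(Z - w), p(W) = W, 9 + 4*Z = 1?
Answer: -643859699216/1023439305 ≈ -629.11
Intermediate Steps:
Z = -2 (Z = -9/4 + (¼)*1 = -9/4 + ¼ = -2)
s(w, k) = 2656 + 1328*w (s(w, k) = -1328*(-2 - w) = -4*(-664 - 332*w) = 2656 + 1328*w)
y = -603799 (y = -5/3 + (2656 + 1328*(-1366))/3 = -5/3 + (2656 - 1814048)/3 = -5/3 + (⅓)*(-1811392) = -5/3 - 1811392/3 = -603799)
1068224/p(-1695) - 668368/y = 1068224/(-1695) - 668368/(-603799) = 1068224*(-1/1695) - 668368*(-1/603799) = -1068224/1695 + 668368/603799 = -643859699216/1023439305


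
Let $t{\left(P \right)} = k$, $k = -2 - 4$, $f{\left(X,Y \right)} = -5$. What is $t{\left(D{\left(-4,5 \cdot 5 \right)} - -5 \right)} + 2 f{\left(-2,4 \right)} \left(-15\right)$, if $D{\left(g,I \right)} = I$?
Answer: $144$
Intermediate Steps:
$k = -6$
$t{\left(P \right)} = -6$
$t{\left(D{\left(-4,5 \cdot 5 \right)} - -5 \right)} + 2 f{\left(-2,4 \right)} \left(-15\right) = -6 + 2 \left(-5\right) \left(-15\right) = -6 - -150 = -6 + 150 = 144$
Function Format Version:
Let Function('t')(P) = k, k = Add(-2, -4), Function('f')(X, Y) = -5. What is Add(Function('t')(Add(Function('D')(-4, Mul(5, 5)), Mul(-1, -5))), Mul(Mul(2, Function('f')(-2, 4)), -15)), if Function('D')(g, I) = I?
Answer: 144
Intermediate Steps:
k = -6
Function('t')(P) = -6
Add(Function('t')(Add(Function('D')(-4, Mul(5, 5)), Mul(-1, -5))), Mul(Mul(2, Function('f')(-2, 4)), -15)) = Add(-6, Mul(Mul(2, -5), -15)) = Add(-6, Mul(-10, -15)) = Add(-6, 150) = 144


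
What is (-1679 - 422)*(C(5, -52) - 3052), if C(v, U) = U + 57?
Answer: 6401747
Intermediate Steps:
C(v, U) = 57 + U
(-1679 - 422)*(C(5, -52) - 3052) = (-1679 - 422)*((57 - 52) - 3052) = -2101*(5 - 3052) = -2101*(-3047) = 6401747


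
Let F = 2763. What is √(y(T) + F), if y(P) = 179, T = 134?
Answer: √2942 ≈ 54.240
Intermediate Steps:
√(y(T) + F) = √(179 + 2763) = √2942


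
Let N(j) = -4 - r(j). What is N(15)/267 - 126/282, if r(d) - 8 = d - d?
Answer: -2057/4183 ≈ -0.49175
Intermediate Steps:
r(d) = 8 (r(d) = 8 + (d - d) = 8 + 0 = 8)
N(j) = -12 (N(j) = -4 - 1*8 = -4 - 8 = -12)
N(15)/267 - 126/282 = -12/267 - 126/282 = -12*1/267 - 126*1/282 = -4/89 - 21/47 = -2057/4183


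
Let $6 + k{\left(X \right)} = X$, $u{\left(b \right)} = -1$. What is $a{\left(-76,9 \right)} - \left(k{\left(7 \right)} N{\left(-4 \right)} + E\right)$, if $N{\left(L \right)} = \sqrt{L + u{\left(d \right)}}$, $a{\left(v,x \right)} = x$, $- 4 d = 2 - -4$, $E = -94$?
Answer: $103 - i \sqrt{5} \approx 103.0 - 2.2361 i$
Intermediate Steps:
$d = - \frac{3}{2}$ ($d = - \frac{2 - -4}{4} = - \frac{2 + 4}{4} = \left(- \frac{1}{4}\right) 6 = - \frac{3}{2} \approx -1.5$)
$k{\left(X \right)} = -6 + X$
$N{\left(L \right)} = \sqrt{-1 + L}$ ($N{\left(L \right)} = \sqrt{L - 1} = \sqrt{-1 + L}$)
$a{\left(-76,9 \right)} - \left(k{\left(7 \right)} N{\left(-4 \right)} + E\right) = 9 - \left(\left(-6 + 7\right) \sqrt{-1 - 4} - 94\right) = 9 - \left(1 \sqrt{-5} - 94\right) = 9 - \left(1 i \sqrt{5} - 94\right) = 9 - \left(i \sqrt{5} - 94\right) = 9 - \left(-94 + i \sqrt{5}\right) = 9 + \left(94 - i \sqrt{5}\right) = 103 - i \sqrt{5}$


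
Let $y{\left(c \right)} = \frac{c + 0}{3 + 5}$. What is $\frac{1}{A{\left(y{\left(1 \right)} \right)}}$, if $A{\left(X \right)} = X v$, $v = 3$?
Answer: $\frac{8}{3} \approx 2.6667$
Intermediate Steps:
$y{\left(c \right)} = \frac{c}{8}$
$A{\left(X \right)} = 3 X$ ($A{\left(X \right)} = X 3 = 3 X$)
$\frac{1}{A{\left(y{\left(1 \right)} \right)}} = \frac{1}{3 \cdot \frac{1}{8} \cdot 1} = \frac{1}{3 \cdot \frac{1}{8}} = \frac{1}{\frac{3}{8}} = \frac{8}{3}$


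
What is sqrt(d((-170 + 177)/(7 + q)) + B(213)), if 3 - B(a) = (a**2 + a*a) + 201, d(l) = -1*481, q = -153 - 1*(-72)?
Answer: I*sqrt(91417) ≈ 302.35*I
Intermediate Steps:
q = -81 (q = -153 + 72 = -81)
d(l) = -481
B(a) = -198 - 2*a**2 (B(a) = 3 - ((a**2 + a*a) + 201) = 3 - ((a**2 + a**2) + 201) = 3 - (2*a**2 + 201) = 3 - (201 + 2*a**2) = 3 + (-201 - 2*a**2) = -198 - 2*a**2)
sqrt(d((-170 + 177)/(7 + q)) + B(213)) = sqrt(-481 + (-198 - 2*213**2)) = sqrt(-481 + (-198 - 2*45369)) = sqrt(-481 + (-198 - 90738)) = sqrt(-481 - 90936) = sqrt(-91417) = I*sqrt(91417)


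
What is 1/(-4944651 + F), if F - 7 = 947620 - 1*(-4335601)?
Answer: 1/338577 ≈ 2.9535e-6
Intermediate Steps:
F = 5283228 (F = 7 + (947620 - 1*(-4335601)) = 7 + (947620 + 4335601) = 7 + 5283221 = 5283228)
1/(-4944651 + F) = 1/(-4944651 + 5283228) = 1/338577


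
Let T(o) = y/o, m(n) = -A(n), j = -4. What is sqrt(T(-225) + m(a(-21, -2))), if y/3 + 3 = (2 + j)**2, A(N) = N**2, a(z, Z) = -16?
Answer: I*sqrt(57603)/15 ≈ 16.0*I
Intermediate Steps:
m(n) = -n**2
y = 3 (y = -9 + 3*(2 - 4)**2 = -9 + 3*(-2)**2 = -9 + 3*4 = -9 + 12 = 3)
T(o) = 3/o
sqrt(T(-225) + m(a(-21, -2))) = sqrt(3/(-225) - 1*(-16)**2) = sqrt(3*(-1/225) - 1*256) = sqrt(-1/75 - 256) = sqrt(-19201/75) = I*sqrt(57603)/15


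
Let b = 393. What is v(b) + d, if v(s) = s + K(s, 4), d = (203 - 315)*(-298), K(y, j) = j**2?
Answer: 33785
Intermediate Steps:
d = 33376 (d = -112*(-298) = 33376)
v(s) = 16 + s (v(s) = s + 4**2 = s + 16 = 16 + s)
v(b) + d = (16 + 393) + 33376 = 409 + 33376 = 33785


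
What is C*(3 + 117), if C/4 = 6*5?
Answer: 14400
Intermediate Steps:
C = 120 (C = 4*(6*5) = 4*30 = 120)
C*(3 + 117) = 120*(3 + 117) = 120*120 = 14400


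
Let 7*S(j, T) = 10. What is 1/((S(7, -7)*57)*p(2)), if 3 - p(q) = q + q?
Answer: -7/570 ≈ -0.012281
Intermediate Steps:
S(j, T) = 10/7 (S(j, T) = (⅐)*10 = 10/7)
p(q) = 3 - 2*q (p(q) = 3 - (q + q) = 3 - 2*q)
1/((S(7, -7)*57)*p(2)) = 1/(((10/7)*57)*(3 - 2*2)) = 1/(570*(3 - 4)/7) = 1/((570/7)*(-1)) = 1/(-570/7) = -7/570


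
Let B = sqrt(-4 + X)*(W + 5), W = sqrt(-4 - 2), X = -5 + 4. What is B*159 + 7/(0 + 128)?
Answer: 7/128 - 159*sqrt(30) + 795*I*sqrt(5) ≈ -870.82 + 1777.7*I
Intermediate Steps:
X = -1
W = I*sqrt(6) (W = sqrt(-6) = I*sqrt(6) ≈ 2.4495*I)
B = I*sqrt(5)*(5 + I*sqrt(6)) (B = sqrt(-4 - 1)*(I*sqrt(6) + 5) = sqrt(-5)*(5 + I*sqrt(6)) = (I*sqrt(5))*(5 + I*sqrt(6)) = I*sqrt(5)*(5 + I*sqrt(6)) ≈ -5.4772 + 11.18*I)
B*159 + 7/(0 + 128) = (-sqrt(30) + 5*I*sqrt(5))*159 + 7/(0 + 128) = (-159*sqrt(30) + 795*I*sqrt(5)) + 7/128 = 7/128 - 159*sqrt(30) + 795*I*sqrt(5)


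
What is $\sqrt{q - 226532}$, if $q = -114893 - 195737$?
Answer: $i \sqrt{537162} \approx 732.91 i$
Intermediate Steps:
$q = -310630$ ($q = -114893 - 195737 = -310630$)
$\sqrt{q - 226532} = \sqrt{-310630 - 226532} = \sqrt{-537162} = i \sqrt{537162}$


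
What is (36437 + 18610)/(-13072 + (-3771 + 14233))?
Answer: -18349/870 ≈ -21.091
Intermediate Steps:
(36437 + 18610)/(-13072 + (-3771 + 14233)) = 55047/(-13072 + 10462) = 55047/(-2610) = 55047*(-1/2610) = -18349/870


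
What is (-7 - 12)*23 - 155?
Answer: -592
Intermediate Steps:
(-7 - 12)*23 - 155 = -19*23 - 155 = -437 - 155 = -592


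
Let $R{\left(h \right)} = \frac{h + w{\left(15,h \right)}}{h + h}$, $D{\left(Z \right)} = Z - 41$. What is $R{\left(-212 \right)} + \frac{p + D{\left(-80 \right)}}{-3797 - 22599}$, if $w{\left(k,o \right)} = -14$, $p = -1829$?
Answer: $\frac{849037}{1398988} \approx 0.60689$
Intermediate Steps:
$D{\left(Z \right)} = -41 + Z$
$R{\left(h \right)} = \frac{-14 + h}{2 h}$ ($R{\left(h \right)} = \frac{h - 14}{h + h} = \frac{-14 + h}{2 h}$)
$R{\left(-212 \right)} + \frac{p + D{\left(-80 \right)}}{-3797 - 22599} = \frac{-14 - 212}{2 \left(-212\right)} + \frac{-1829 - 121}{-3797 - 22599} = \frac{1}{2} \left(- \frac{1}{212}\right) \left(-226\right) + \frac{-1829 - 121}{-26396} = \frac{113}{212} - - \frac{975}{13198} = \frac{113}{212} + \frac{975}{13198} = \frac{849037}{1398988}$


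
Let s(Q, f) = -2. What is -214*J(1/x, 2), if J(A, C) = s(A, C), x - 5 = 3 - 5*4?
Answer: 428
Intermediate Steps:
x = -12 (x = 5 + (3 - 5*4) = 5 + (3 - 20) = 5 - 17 = -12)
J(A, C) = -2
-214*J(1/x, 2) = -214*(-2) = 428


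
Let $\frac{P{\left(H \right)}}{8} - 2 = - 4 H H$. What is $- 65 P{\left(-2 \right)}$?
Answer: $7280$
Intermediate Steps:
$P{\left(H \right)} = 16 - 32 H^{2}$ ($P{\left(H \right)} = 16 + 8 - 4 H H = 16 + 8 \left(- 4 H^{2}\right) = 16 - 32 H^{2}$)
$- 65 P{\left(-2 \right)} = - 65 \left(16 - 32 \left(-2\right)^{2}\right) = - 65 \left(16 - 128\right) = \left(-65\right) \left(-112\right) = 7280$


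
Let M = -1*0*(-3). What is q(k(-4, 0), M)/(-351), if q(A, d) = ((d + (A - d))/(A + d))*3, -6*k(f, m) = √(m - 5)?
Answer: -1/117 ≈ -0.0085470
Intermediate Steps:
k(f, m) = -√(-5 + m)/6 (k(f, m) = -√(m - 5)/6 = -√(-5 + m)/6)
M = 0 (M = 0*(-3) = 0)
q(A, d) = 3*A/(A + d) (q(A, d) = (A/(A + d))*3 = 3*A/(A + d))
q(k(-4, 0), M)/(-351) = (3*(-√(-5 + 0)/6)/(-√(-5 + 0)/6 + 0))/(-351) = (3*(-I*√5/6)/(-I*√5/6 + 0))*(-1/351) = (3*(-I*√5/6)/((-I*√5/6)))*(-1/351) = (3*(-I*√5/6)*(6*I*√5/5))*(-1/351) = 3*(-1/351) = -1/117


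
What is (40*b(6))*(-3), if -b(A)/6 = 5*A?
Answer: 21600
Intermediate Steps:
b(A) = -30*A
(40*b(6))*(-3) = (40*(-30*6))*(-3) = (40*(-180))*(-3) = -7200*(-3) = 21600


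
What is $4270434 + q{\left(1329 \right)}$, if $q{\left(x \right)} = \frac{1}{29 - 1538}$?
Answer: $\frac{6444084905}{1509} \approx 4.2704 \cdot 10^{6}$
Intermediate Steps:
$q{\left(x \right)} = - \frac{1}{1509}$ ($q{\left(x \right)} = \frac{1}{-1509} = - \frac{1}{1509}$)
$4270434 + q{\left(1329 \right)} = 4270434 - \frac{1}{1509} = \frac{6444084905}{1509}$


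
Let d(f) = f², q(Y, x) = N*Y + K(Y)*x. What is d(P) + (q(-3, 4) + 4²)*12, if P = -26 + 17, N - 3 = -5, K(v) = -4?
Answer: 153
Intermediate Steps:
N = -2 (N = 3 - 5 = -2)
q(Y, x) = -4*x - 2*Y (q(Y, x) = -2*Y - 4*x = -4*x - 2*Y)
P = -9
d(P) + (q(-3, 4) + 4²)*12 = (-9)² + ((-4*4 - 2*(-3)) + 4²)*12 = 81 + ((-16 + 6) + 16)*12 = 81 + (-10 + 16)*12 = 81 + 6*12 = 81 + 72 = 153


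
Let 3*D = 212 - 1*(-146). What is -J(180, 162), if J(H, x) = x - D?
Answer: -128/3 ≈ -42.667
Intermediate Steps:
D = 358/3 (D = (212 - 1*(-146))/3 = (212 + 146)/3 = (⅓)*358 = 358/3 ≈ 119.33)
J(H, x) = -358/3 + x (J(H, x) = x - 1*358/3 = x - 358/3 = -358/3 + x)
-J(180, 162) = -(-358/3 + 162) = -1*128/3 = -128/3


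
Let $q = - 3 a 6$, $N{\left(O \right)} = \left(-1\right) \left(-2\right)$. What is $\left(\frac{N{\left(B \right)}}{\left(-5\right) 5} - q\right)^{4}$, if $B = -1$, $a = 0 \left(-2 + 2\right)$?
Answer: $\frac{16}{390625} \approx 4.096 \cdot 10^{-5}$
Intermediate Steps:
$a = 0$ ($a = 0 \cdot 0 = 0$)
$N{\left(O \right)} = 2$
$q = 0$ ($q = \left(-3\right) 0 \cdot 6 = 0 \cdot 6 = 0$)
$\left(\frac{N{\left(B \right)}}{\left(-5\right) 5} - q\right)^{4} = \left(\frac{2}{\left(-5\right) 5} - 0\right)^{4} = \left(\frac{2}{-25} + 0\right)^{4} = \left(2 \left(- \frac{1}{25}\right) + 0\right)^{4} = \left(- \frac{2}{25} + 0\right)^{4} = \left(- \frac{2}{25}\right)^{4} = \frac{16}{390625}$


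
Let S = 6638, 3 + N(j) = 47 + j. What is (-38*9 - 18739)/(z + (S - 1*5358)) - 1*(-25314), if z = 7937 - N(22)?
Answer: 231629333/9151 ≈ 25312.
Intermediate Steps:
N(j) = 44 + j (N(j) = -3 + (47 + j) = 44 + j)
z = 7871 (z = 7937 - (44 + 22) = 7937 - 1*66 = 7937 - 66 = 7871)
(-38*9 - 18739)/(z + (S - 1*5358)) - 1*(-25314) = (-38*9 - 18739)/(7871 + (6638 - 1*5358)) - 1*(-25314) = (-1*342 - 18739)/(7871 + (6638 - 5358)) + 25314 = (-342 - 18739)/(7871 + 1280) + 25314 = -19081/9151 + 25314 = 231629333/9151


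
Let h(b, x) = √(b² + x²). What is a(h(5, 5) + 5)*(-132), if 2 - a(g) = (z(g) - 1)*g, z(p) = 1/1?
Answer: -264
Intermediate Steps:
z(p) = 1
a(g) = 2 (a(g) = 2 - (1 - 1)*g = 2 - 0*g = 2 - 1*0 = 2 + 0 = 2)
a(h(5, 5) + 5)*(-132) = 2*(-132) = -264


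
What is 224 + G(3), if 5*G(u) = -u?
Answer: 1117/5 ≈ 223.40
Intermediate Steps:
G(u) = -u/5 (G(u) = (-u)/5 = -u/5)
224 + G(3) = 224 - ⅕*3 = 224 - ⅗ = 1117/5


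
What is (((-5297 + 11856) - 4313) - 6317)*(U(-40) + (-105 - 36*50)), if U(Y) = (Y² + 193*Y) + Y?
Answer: 32832615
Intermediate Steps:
U(Y) = Y² + 194*Y
(((-5297 + 11856) - 4313) - 6317)*(U(-40) + (-105 - 36*50)) = (((-5297 + 11856) - 4313) - 6317)*(-40*(194 - 40) + (-105 - 36*50)) = ((6559 - 4313) - 6317)*(-40*154 + (-105 - 1800)) = (2246 - 6317)*(-6160 - 1905) = -4071*(-8065) = 32832615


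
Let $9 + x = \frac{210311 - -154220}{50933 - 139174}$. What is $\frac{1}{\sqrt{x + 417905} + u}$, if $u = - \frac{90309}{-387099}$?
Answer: $- \frac{342752786688159}{613954058991720526276} + \frac{49948545267 \sqrt{361544911774845}}{613954058991720526276} \approx 0.0015464$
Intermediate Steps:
$u = \frac{30103}{129033}$ ($u = \left(-90309\right) \left(- \frac{1}{387099}\right) = \frac{30103}{129033} \approx 0.2333$)
$x = - \frac{1158700}{88241}$ ($x = -9 + \frac{210311 - -154220}{50933 - 139174} = -9 + \frac{210311 + 154220}{-88241} = -9 + 364531 \left(- \frac{1}{88241}\right) = -9 - \frac{364531}{88241} = - \frac{1158700}{88241} \approx -13.131$)
$\frac{1}{\sqrt{x + 417905} + u} = \frac{1}{\sqrt{- \frac{1158700}{88241} + 417905} + \frac{30103}{129033}} = \frac{1}{\sqrt{\frac{36875196405}{88241}} + \frac{30103}{129033}} = \frac{1}{\frac{3 \sqrt{361544911774845}}{88241} + \frac{30103}{129033}} = \frac{1}{\frac{30103}{129033} + \frac{3 \sqrt{361544911774845}}{88241}}$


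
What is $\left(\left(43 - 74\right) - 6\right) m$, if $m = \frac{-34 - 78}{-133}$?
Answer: $- \frac{592}{19} \approx -31.158$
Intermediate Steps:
$m = \frac{16}{19}$ ($m = \left(-112\right) \left(- \frac{1}{133}\right) = \frac{16}{19} \approx 0.8421$)
$\left(\left(43 - 74\right) - 6\right) m = \left(\left(43 - 74\right) - 6\right) \frac{16}{19} = \left(-31 - 6\right) \frac{16}{19} = \left(-37\right) \frac{16}{19} = - \frac{592}{19}$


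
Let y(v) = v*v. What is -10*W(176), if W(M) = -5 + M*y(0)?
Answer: 50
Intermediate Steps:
y(v) = v**2
W(M) = -5 (W(M) = -5 + M*0**2 = -5 + M*0 = -5 + 0 = -5)
-10*W(176) = -10*(-5) = 50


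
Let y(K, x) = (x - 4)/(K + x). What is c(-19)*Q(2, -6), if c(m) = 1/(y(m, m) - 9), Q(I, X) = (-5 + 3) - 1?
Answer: 114/319 ≈ 0.35737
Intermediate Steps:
Q(I, X) = -3 (Q(I, X) = -2 - 1 = -3)
y(K, x) = (-4 + x)/(K + x)
c(m) = 1/(-9 + (-4 + m)/(2*m)) (c(m) = 1/((-4 + m)/(m + m) - 9) = 1/((-4 + m)/((2*m)) - 9) = 1/((1/(2*m))*(-4 + m) - 9) = 1/((-4 + m)/(2*m) - 9) = 1/(-9 + (-4 + m)/(2*m)))
c(-19)*Q(2, -6) = (2*(-19)/(-4 - 17*(-19)))*(-3) = (2*(-19)/(-4 + 323))*(-3) = (2*(-19)/319)*(-3) = (2*(-19)*(1/319))*(-3) = -38/319*(-3) = 114/319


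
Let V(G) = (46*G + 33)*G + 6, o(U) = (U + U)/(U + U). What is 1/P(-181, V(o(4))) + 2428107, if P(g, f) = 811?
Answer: 1969194778/811 ≈ 2.4281e+6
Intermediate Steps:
o(U) = 1 (o(U) = (2*U)/((2*U)) = (2*U)*(1/(2*U)) = 1)
V(G) = 6 + G*(33 + 46*G) (V(G) = (33 + 46*G)*G + 6 = G*(33 + 46*G) + 6 = 6 + G*(33 + 46*G))
1/P(-181, V(o(4))) + 2428107 = 1/811 + 2428107 = 1969194778/811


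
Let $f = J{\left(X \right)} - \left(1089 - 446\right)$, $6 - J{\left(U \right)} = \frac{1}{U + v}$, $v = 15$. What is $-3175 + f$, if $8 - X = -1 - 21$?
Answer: $- \frac{171541}{45} \approx -3812.0$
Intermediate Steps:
$X = 30$ ($X = 8 - \left(-1 - 21\right) = 8 - -22 = 8 + 22 = 30$)
$J{\left(U \right)} = 6 - \frac{1}{15 + U}$ ($J{\left(U \right)} = 6 - \frac{1}{U + 15} = 6 - \frac{1}{15 + U}$)
$f = - \frac{28666}{45}$ ($f = \frac{89 + 6 \cdot 30}{15 + 30} - \left(1089 - 446\right) = \frac{89 + 180}{45} - 643 = \frac{1}{45} \cdot 269 - 643 = \frac{269}{45} - 643 = - \frac{28666}{45} \approx -637.02$)
$-3175 + f = -3175 - \frac{28666}{45} = - \frac{171541}{45}$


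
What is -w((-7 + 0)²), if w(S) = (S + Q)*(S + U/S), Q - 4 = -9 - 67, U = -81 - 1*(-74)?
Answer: 7866/7 ≈ 1123.7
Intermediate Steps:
U = -7 (U = -81 + 74 = -7)
Q = -72 (Q = 4 + (-9 - 67) = 4 - 76 = -72)
w(S) = (-72 + S)*(S - 7/S) (w(S) = (S - 72)*(S - 7/S) = (-72 + S)*(S - 7/S))
-w((-7 + 0)²) = -(-7 + ((-7 + 0)²)² - 72*(-7 + 0)² + 504/((-7 + 0)²)) = -(-7 + ((-7)²)² - 72*(-7)² + 504/((-7)²)) = -(-7 + 49² - 72*49 + 504/49) = -(-7 + 2401 - 3528 + 504*(1/49)) = -(-7 + 2401 - 3528 + 72/7) = -1*(-7866/7) = 7866/7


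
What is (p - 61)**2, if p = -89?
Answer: 22500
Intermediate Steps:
(p - 61)**2 = (-89 - 61)**2 = (-150)**2 = 22500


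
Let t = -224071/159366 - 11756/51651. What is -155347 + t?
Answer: -426246267877073/2743804422 ≈ -1.5535e+5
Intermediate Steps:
t = -4482332639/2743804422 (t = -224071*1/159366 - 11756*1/51651 = -224071/159366 - 11756/51651 = -4482332639/2743804422 ≈ -1.6336)
-155347 + t = -155347 - 4482332639/2743804422 = -426246267877073/2743804422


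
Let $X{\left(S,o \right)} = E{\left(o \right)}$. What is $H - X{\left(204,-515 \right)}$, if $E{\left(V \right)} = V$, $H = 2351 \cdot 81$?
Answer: $190946$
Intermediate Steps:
$H = 190431$
$X{\left(S,o \right)} = o$
$H - X{\left(204,-515 \right)} = 190431 - -515 = 190431 + 515 = 190946$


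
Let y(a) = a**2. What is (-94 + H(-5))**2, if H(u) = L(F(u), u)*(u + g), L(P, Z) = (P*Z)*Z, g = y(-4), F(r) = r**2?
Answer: 45981961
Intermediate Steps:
g = 16 (g = (-4)**2 = 16)
L(P, Z) = P*Z**2
H(u) = u**4*(16 + u) (H(u) = (u**2*u**2)*(u + 16) = u**4*(16 + u))
(-94 + H(-5))**2 = (-94 + (-5)**4*(16 - 5))**2 = (-94 + 625*11)**2 = (-94 + 6875)**2 = 6781**2 = 45981961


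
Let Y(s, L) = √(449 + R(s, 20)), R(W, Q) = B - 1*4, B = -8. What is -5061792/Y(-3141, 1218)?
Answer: -5061792*√437/437 ≈ -2.4214e+5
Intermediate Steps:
R(W, Q) = -12 (R(W, Q) = -8 - 1*4 = -8 - 4 = -12)
Y(s, L) = √437 (Y(s, L) = √(449 - 12) = √437)
-5061792/Y(-3141, 1218) = -5061792*√437/437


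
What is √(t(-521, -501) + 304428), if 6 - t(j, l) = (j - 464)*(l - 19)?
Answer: I*√207766 ≈ 455.81*I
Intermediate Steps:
t(j, l) = 6 - (-464 + j)*(-19 + l) (t(j, l) = 6 - (j - 464)*(l - 19) = 6 - (-464 + j)*(-19 + l))
√(t(-521, -501) + 304428) = √((-8810 + 19*(-521) + 464*(-501) - 1*(-521)*(-501)) + 304428) = √((-8810 - 9899 - 232464 - 261021) + 304428) = √(-512194 + 304428) = √(-207766) = I*√207766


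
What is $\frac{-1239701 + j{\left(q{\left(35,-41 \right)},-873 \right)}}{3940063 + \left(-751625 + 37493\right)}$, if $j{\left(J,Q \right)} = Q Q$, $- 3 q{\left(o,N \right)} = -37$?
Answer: $- \frac{16468}{111239} \approx -0.14804$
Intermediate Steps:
$q{\left(o,N \right)} = \frac{37}{3}$ ($q{\left(o,N \right)} = \left(- \frac{1}{3}\right) \left(-37\right) = \frac{37}{3}$)
$j{\left(J,Q \right)} = Q^{2}$
$\frac{-1239701 + j{\left(q{\left(35,-41 \right)},-873 \right)}}{3940063 + \left(-751625 + 37493\right)} = \frac{-1239701 + \left(-873\right)^{2}}{3940063 + \left(-751625 + 37493\right)} = \frac{-1239701 + 762129}{3940063 - 714132} = - \frac{477572}{3225931} = \left(-477572\right) \frac{1}{3225931} = - \frac{16468}{111239}$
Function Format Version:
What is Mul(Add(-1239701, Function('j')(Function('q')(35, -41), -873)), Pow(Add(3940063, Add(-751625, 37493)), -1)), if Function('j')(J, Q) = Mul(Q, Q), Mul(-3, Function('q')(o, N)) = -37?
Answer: Rational(-16468, 111239) ≈ -0.14804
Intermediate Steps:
Function('q')(o, N) = Rational(37, 3) (Function('q')(o, N) = Mul(Rational(-1, 3), -37) = Rational(37, 3))
Function('j')(J, Q) = Pow(Q, 2)
Mul(Add(-1239701, Function('j')(Function('q')(35, -41), -873)), Pow(Add(3940063, Add(-751625, 37493)), -1)) = Mul(Add(-1239701, Pow(-873, 2)), Pow(Add(3940063, Add(-751625, 37493)), -1)) = Mul(Add(-1239701, 762129), Pow(Add(3940063, -714132), -1)) = Mul(-477572, Pow(3225931, -1)) = Mul(-477572, Rational(1, 3225931)) = Rational(-16468, 111239)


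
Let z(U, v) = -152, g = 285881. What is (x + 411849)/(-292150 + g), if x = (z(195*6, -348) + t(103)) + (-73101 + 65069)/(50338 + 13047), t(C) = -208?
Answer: -26082222233/397360565 ≈ -65.639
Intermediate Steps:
x = -22826632/63385 (x = (-152 - 208) + (-73101 + 65069)/(50338 + 13047) = -360 - 8032/63385 = -22826632/63385 ≈ -360.13)
(x + 411849)/(-292150 + g) = (-22826632/63385 + 411849)/(-292150 + 285881) = (26082222233/63385)/(-6269) = (26082222233/63385)*(-1/6269) = -26082222233/397360565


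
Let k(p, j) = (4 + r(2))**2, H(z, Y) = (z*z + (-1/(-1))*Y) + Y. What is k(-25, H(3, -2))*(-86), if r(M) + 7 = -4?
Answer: -4214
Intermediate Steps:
r(M) = -11 (r(M) = -7 - 4 = -11)
H(z, Y) = z**2 + 2*Y (H(z, Y) = (z**2 + (-1*(-1))*Y) + Y = (z**2 + 1*Y) + Y = (z**2 + Y) + Y = (Y + z**2) + Y = z**2 + 2*Y)
k(p, j) = 49 (k(p, j) = (4 - 11)**2 = (-7)**2 = 49)
k(-25, H(3, -2))*(-86) = 49*(-86) = -4214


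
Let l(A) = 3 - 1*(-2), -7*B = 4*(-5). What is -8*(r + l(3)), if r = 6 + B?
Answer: -776/7 ≈ -110.86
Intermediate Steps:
B = 20/7 (B = -4*(-5)/7 = -⅐*(-20) = 20/7 ≈ 2.8571)
r = 62/7 (r = 6 + 20/7 = 62/7 ≈ 8.8571)
l(A) = 5 (l(A) = 3 + 2 = 5)
-8*(r + l(3)) = -8*(62/7 + 5) = -8*97/7 = -776/7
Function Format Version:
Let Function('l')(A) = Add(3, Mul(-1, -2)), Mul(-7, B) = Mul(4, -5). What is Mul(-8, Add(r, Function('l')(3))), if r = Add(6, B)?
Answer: Rational(-776, 7) ≈ -110.86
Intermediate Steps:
B = Rational(20, 7) (B = Mul(Rational(-1, 7), Mul(4, -5)) = Mul(Rational(-1, 7), -20) = Rational(20, 7) ≈ 2.8571)
r = Rational(62, 7) (r = Add(6, Rational(20, 7)) = Rational(62, 7) ≈ 8.8571)
Function('l')(A) = 5 (Function('l')(A) = Add(3, 2) = 5)
Mul(-8, Add(r, Function('l')(3))) = Mul(-8, Add(Rational(62, 7), 5)) = Mul(-8, Rational(97, 7)) = Rational(-776, 7)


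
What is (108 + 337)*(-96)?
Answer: -42720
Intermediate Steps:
(108 + 337)*(-96) = 445*(-96) = -42720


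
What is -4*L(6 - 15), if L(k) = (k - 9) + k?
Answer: 108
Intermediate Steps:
L(k) = -9 + 2*k (L(k) = (-9 + k) + k = -9 + 2*k)
-4*L(6 - 15) = -4*(-9 + 2*(6 - 15)) = -4*(-9 + 2*(-9)) = -4*(-9 - 18) = -4*(-27) = 108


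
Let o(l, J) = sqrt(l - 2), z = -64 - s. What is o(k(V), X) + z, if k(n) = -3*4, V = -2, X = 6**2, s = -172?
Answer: 108 + I*sqrt(14) ≈ 108.0 + 3.7417*I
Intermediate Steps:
z = 108 (z = -64 - 1*(-172) = -64 + 172 = 108)
X = 36
k(n) = -12
o(l, J) = sqrt(-2 + l)
o(k(V), X) + z = sqrt(-2 - 12) + 108 = sqrt(-14) + 108 = I*sqrt(14) + 108 = 108 + I*sqrt(14)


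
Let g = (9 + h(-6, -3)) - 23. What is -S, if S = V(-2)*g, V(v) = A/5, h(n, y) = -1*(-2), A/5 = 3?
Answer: 36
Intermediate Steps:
A = 15 (A = 5*3 = 15)
h(n, y) = 2
g = -12 (g = (9 + 2) - 23 = 11 - 23 = -12)
V(v) = 3 (V(v) = 15/5 = 15*(⅕) = 3)
S = -36 (S = 3*(-12) = -36)
-S = -1*(-36) = 36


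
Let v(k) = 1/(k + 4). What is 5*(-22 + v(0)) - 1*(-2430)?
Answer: 9285/4 ≈ 2321.3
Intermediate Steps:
v(k) = 1/(4 + k)
5*(-22 + v(0)) - 1*(-2430) = 5*(-22 + 1/(4 + 0)) - 1*(-2430) = 5*(-22 + 1/4) + 2430 = 5*(-22 + ¼) + 2430 = 5*(-87/4) + 2430 = -435/4 + 2430 = 9285/4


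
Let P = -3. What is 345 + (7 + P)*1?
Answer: 349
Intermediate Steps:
345 + (7 + P)*1 = 345 + (7 - 3)*1 = 345 + 4*1 = 345 + 4 = 349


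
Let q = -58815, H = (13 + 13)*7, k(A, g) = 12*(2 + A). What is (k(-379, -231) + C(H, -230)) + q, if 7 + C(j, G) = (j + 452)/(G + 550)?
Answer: -10135043/160 ≈ -63344.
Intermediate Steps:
k(A, g) = 24 + 12*A
H = 182 (H = 26*7 = 182)
C(j, G) = -7 + (452 + j)/(550 + G) (C(j, G) = -7 + (j + 452)/(G + 550) = -7 + (452 + j)/(550 + G))
(k(-379, -231) + C(H, -230)) + q = ((24 + 12*(-379)) + (-3398 + 182 - 7*(-230))/(550 - 230)) - 58815 = ((24 - 4548) + (-3398 + 182 + 1610)/320) - 58815 = (-4524 + (1/320)*(-1606)) - 58815 = (-4524 - 803/160) - 58815 = -724643/160 - 58815 = -10135043/160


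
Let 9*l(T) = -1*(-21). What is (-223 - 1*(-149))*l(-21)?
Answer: -518/3 ≈ -172.67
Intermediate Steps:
l(T) = 7/3 (l(T) = (-1*(-21))/9 = (⅑)*21 = 7/3)
(-223 - 1*(-149))*l(-21) = (-223 - 1*(-149))*(7/3) = (-223 + 149)*(7/3) = -74*7/3 = -518/3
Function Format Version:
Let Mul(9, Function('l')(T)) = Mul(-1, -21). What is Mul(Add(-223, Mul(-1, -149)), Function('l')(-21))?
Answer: Rational(-518, 3) ≈ -172.67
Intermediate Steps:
Function('l')(T) = Rational(7, 3) (Function('l')(T) = Mul(Rational(1, 9), Mul(-1, -21)) = Mul(Rational(1, 9), 21) = Rational(7, 3))
Mul(Add(-223, Mul(-1, -149)), Function('l')(-21)) = Mul(Add(-223, Mul(-1, -149)), Rational(7, 3)) = Mul(Add(-223, 149), Rational(7, 3)) = Mul(-74, Rational(7, 3)) = Rational(-518, 3)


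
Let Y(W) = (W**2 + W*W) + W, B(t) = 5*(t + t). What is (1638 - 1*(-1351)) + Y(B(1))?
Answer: 3199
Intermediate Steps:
B(t) = 10*t (B(t) = 5*(2*t) = 10*t)
Y(W) = W + 2*W**2 (Y(W) = (W**2 + W**2) + W = 2*W**2 + W = W + 2*W**2)
(1638 - 1*(-1351)) + Y(B(1)) = (1638 - 1*(-1351)) + (10*1)*(1 + 2*(10*1)) = (1638 + 1351) + 10*(1 + 2*10) = 2989 + 10*(1 + 20) = 2989 + 10*21 = 2989 + 210 = 3199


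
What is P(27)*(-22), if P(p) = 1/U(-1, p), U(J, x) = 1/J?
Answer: 22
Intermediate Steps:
P(p) = -1 (P(p) = 1/(1/(-1)) = 1/(-1) = -1)
P(27)*(-22) = -1*(-22) = 22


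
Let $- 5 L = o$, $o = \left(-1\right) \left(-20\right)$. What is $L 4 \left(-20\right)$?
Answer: $320$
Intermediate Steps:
$o = 20$
$L = -4$ ($L = \left(- \frac{1}{5}\right) 20 = -4$)
$L 4 \left(-20\right) = \left(-4\right) 4 \left(-20\right) = \left(-16\right) \left(-20\right) = 320$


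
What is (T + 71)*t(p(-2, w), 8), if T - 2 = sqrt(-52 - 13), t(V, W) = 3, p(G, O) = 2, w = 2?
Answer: 219 + 3*I*sqrt(65) ≈ 219.0 + 24.187*I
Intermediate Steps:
T = 2 + I*sqrt(65) (T = 2 + sqrt(-52 - 13) = 2 + sqrt(-65) = 2 + I*sqrt(65) ≈ 2.0 + 8.0623*I)
(T + 71)*t(p(-2, w), 8) = ((2 + I*sqrt(65)) + 71)*3 = (73 + I*sqrt(65))*3 = 219 + 3*I*sqrt(65)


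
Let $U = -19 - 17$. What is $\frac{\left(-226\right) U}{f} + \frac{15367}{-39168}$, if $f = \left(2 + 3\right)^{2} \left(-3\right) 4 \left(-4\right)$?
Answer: $\frac{6254801}{979200} \approx 6.3877$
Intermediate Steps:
$U = -36$
$f = 1200$ ($f = 5^{2} \left(\left(-12\right) \left(-4\right)\right) = 25 \cdot 48 = 1200$)
$\frac{\left(-226\right) U}{f} + \frac{15367}{-39168} = \frac{\left(-226\right) \left(-36\right)}{1200} + \frac{15367}{-39168} = 8136 \cdot \frac{1}{1200} + 15367 \left(- \frac{1}{39168}\right) = \frac{339}{50} - \frac{15367}{39168} = \frac{6254801}{979200}$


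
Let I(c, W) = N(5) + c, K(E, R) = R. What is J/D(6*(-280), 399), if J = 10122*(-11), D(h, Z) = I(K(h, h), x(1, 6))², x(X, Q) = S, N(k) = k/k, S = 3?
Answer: -111342/2819041 ≈ -0.039496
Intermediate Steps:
N(k) = 1
x(X, Q) = 3
I(c, W) = 1 + c
D(h, Z) = (1 + h)²
J = -111342
J/D(6*(-280), 399) = -111342/(1 + 6*(-280))² = -111342/(1 - 1680)² = -111342/((-1679)²) = -111342/2819041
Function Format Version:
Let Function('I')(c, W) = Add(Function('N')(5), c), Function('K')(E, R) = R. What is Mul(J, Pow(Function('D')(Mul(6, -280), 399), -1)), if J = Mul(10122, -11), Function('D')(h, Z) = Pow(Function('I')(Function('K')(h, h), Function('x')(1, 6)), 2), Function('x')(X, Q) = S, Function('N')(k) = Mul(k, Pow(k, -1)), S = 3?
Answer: Rational(-111342, 2819041) ≈ -0.039496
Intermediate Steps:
Function('N')(k) = 1
Function('x')(X, Q) = 3
Function('I')(c, W) = Add(1, c)
Function('D')(h, Z) = Pow(Add(1, h), 2)
J = -111342
Mul(J, Pow(Function('D')(Mul(6, -280), 399), -1)) = Mul(-111342, Pow(Pow(Add(1, Mul(6, -280)), 2), -1)) = Mul(-111342, Pow(Pow(Add(1, -1680), 2), -1)) = Mul(-111342, Pow(Pow(-1679, 2), -1)) = Mul(-111342, Pow(2819041, -1)) = Mul(-111342, Rational(1, 2819041)) = Rational(-111342, 2819041)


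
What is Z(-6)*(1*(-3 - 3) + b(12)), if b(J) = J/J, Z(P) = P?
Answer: 30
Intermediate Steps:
b(J) = 1
Z(-6)*(1*(-3 - 3) + b(12)) = -6*(1*(-3 - 3) + 1) = -6*(1*(-6) + 1) = -6*(-6 + 1) = -6*(-5) = 30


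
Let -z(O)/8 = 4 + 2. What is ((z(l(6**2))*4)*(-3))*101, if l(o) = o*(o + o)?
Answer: 58176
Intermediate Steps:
l(o) = 2*o**2 (l(o) = o*(2*o) = 2*o**2)
z(O) = -48 (z(O) = -8*(4 + 2) = -8*6 = -48)
((z(l(6**2))*4)*(-3))*101 = (-48*4*(-3))*101 = -192*(-3)*101 = 576*101 = 58176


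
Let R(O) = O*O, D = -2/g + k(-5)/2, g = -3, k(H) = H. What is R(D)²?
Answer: 14641/1296 ≈ 11.297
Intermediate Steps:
D = -11/6 (D = -2/(-3) - 5/2 = -2*(-⅓) - 5*½ = ⅔ - 5/2 = -11/6 ≈ -1.8333)
R(O) = O²
R(D)² = ((-11/6)²)² = (121/36)² = 14641/1296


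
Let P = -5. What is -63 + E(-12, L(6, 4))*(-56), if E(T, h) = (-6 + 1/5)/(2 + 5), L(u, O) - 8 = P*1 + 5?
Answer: -83/5 ≈ -16.600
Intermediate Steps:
L(u, O) = 8 (L(u, O) = 8 + (-5*1 + 5) = 8 + (-5 + 5) = 8 + 0 = 8)
E(T, h) = -29/35 (E(T, h) = (-6 + 1/5)/7 = -29/5*1/7 = -29/35)
-63 + E(-12, L(6, 4))*(-56) = -63 - 29/35*(-56) = -63 + 232/5 = -83/5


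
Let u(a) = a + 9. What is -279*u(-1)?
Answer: -2232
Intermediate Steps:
u(a) = 9 + a
-279*u(-1) = -279*(9 - 1) = -279*8 = -2232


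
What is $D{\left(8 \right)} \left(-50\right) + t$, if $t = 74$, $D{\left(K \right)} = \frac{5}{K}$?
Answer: $\frac{171}{4} \approx 42.75$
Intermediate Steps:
$D{\left(8 \right)} \left(-50\right) + t = \frac{5}{8} \left(-50\right) + 74 = - \frac{125}{4} + 74 = \frac{171}{4}$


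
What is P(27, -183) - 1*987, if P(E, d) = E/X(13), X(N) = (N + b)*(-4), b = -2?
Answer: -43455/44 ≈ -987.61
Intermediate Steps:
X(N) = 8 - 4*N (X(N) = (N - 2)*(-4) = (-2 + N)*(-4) = 8 - 4*N)
P(E, d) = -E/44 (P(E, d) = E/(8 - 4*13) = E/(8 - 52) = E/(-44) = E*(-1/44) = -E/44)
P(27, -183) - 1*987 = -1/44*27 - 1*987 = -27/44 - 987 = -43455/44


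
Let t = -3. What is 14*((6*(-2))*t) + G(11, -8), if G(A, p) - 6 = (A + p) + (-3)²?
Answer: 522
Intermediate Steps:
G(A, p) = 15 + A + p (G(A, p) = 6 + ((A + p) + (-3)²) = 6 + ((A + p) + 9) = 6 + (9 + A + p) = 15 + A + p)
14*((6*(-2))*t) + G(11, -8) = 14*((6*(-2))*(-3)) + (15 + 11 - 8) = 14*(-12*(-3)) + 18 = 14*36 + 18 = 504 + 18 = 522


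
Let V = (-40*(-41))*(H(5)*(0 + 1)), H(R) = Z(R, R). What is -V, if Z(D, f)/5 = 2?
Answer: -16400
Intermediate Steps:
Z(D, f) = 10 (Z(D, f) = 5*2 = 10)
H(R) = 10
V = 16400 (V = (-40*(-41))*(10*(0 + 1)) = 1640*(10*1) = 1640*10 = 16400)
-V = -1*16400 = -16400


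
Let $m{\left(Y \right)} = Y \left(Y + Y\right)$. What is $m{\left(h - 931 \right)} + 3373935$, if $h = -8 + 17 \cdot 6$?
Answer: $4775073$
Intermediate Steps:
$h = 94$ ($h = -8 + 102 = 94$)
$m{\left(Y \right)} = 2 Y^{2}$ ($m{\left(Y \right)} = Y 2 Y = 2 Y^{2}$)
$m{\left(h - 931 \right)} + 3373935 = 2 \left(94 - 931\right)^{2} + 3373935 = 2 \left(-837\right)^{2} + 3373935 = 2 \cdot 700569 + 3373935 = 1401138 + 3373935 = 4775073$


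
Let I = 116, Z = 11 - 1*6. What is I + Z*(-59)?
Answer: -179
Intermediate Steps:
Z = 5 (Z = 11 - 6 = 5)
I + Z*(-59) = 116 + 5*(-59) = 116 - 295 = -179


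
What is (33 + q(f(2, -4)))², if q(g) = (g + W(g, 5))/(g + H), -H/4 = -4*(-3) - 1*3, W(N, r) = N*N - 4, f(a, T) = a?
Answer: 313600/289 ≈ 1085.1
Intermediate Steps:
W(N, r) = -4 + N² (W(N, r) = N² - 4 = -4 + N²)
H = -36 (H = -4*(-4*(-3) - 1*3) = -4*(12 - 3) = -4*9 = -36)
q(g) = (-4 + g + g²)/(-36 + g) (q(g) = (g + (-4 + g²))/(g - 36) = (-4 + g + g²)/(-36 + g))
(33 + q(f(2, -4)))² = (33 + (-4 + 2 + 2²)/(-36 + 2))² = (33 + (-4 + 2 + 4)/(-34))² = (33 - 1/34*2)² = (33 - 1/17)² = (560/17)² = 313600/289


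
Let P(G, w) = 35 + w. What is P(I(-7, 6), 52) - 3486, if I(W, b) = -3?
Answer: -3399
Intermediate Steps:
P(I(-7, 6), 52) - 3486 = (35 + 52) - 3486 = 87 - 3486 = -3399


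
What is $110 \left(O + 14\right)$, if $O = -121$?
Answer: $-11770$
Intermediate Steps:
$110 \left(O + 14\right) = 110 \left(-121 + 14\right) = 110 \left(-107\right) = -11770$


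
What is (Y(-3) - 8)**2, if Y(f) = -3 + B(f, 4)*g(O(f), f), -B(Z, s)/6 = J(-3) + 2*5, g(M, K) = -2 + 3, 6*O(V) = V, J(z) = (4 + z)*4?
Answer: 9025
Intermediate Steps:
J(z) = 16 + 4*z
O(V) = V/6
g(M, K) = 1
B(Z, s) = -84 (B(Z, s) = -6*((16 + 4*(-3)) + 2*5) = -6*((16 - 12) + 10) = -6*(4 + 10) = -6*14 = -84)
Y(f) = -87 (Y(f) = -3 - 84*1 = -3 - 84 = -87)
(Y(-3) - 8)**2 = (-87 - 8)**2 = (-95)**2 = 9025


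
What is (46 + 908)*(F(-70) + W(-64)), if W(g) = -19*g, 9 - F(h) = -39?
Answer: 1205856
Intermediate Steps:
F(h) = 48 (F(h) = 9 - 1*(-39) = 9 + 39 = 48)
(46 + 908)*(F(-70) + W(-64)) = (46 + 908)*(48 - 19*(-64)) = 954*(48 + 1216) = 954*1264 = 1205856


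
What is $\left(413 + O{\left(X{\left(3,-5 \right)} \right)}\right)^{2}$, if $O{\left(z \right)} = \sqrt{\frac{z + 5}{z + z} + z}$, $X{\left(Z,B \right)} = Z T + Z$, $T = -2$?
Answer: $\frac{\left(1239 + i \sqrt{30}\right)^{2}}{9} \approx 1.7057 \cdot 10^{5} + 1508.1 i$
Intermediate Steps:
$X{\left(Z,B \right)} = - Z$ ($X{\left(Z,B \right)} = Z \left(-2\right) + Z = - 2 Z + Z = - Z$)
$O{\left(z \right)} = \sqrt{z + \frac{5 + z}{2 z}}$ ($O{\left(z \right)} = \sqrt{\frac{5 + z}{2 z} + z} = \sqrt{z + \frac{5 + z}{2 z}}$)
$\left(413 + O{\left(X{\left(3,-5 \right)} \right)}\right)^{2} = \left(413 + \frac{\sqrt{2 + 4 \left(\left(-1\right) 3\right) + \frac{10}{\left(-1\right) 3}}}{2}\right)^{2} = \left(413 + \frac{\sqrt{2 + 4 \left(-3\right) + \frac{10}{-3}}}{2}\right)^{2} = \left(413 + \frac{\sqrt{2 - 12 + 10 \left(- \frac{1}{3}\right)}}{2}\right)^{2} = \left(413 + \frac{\sqrt{2 - 12 - \frac{10}{3}}}{2}\right)^{2} = \left(413 + \frac{\sqrt{- \frac{40}{3}}}{2}\right)^{2} = \left(413 + \frac{\frac{2}{3} i \sqrt{30}}{2}\right)^{2} = \left(413 + \frac{i \sqrt{30}}{3}\right)^{2}$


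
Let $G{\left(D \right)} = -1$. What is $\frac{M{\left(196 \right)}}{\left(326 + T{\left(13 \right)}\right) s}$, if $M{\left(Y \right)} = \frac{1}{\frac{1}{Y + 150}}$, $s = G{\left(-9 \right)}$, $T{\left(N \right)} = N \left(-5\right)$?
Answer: $- \frac{346}{261} \approx -1.3257$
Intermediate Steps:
$T{\left(N \right)} = - 5 N$
$s = -1$
$M{\left(Y \right)} = 150 + Y$ ($M{\left(Y \right)} = \frac{1}{\frac{1}{150 + Y}} = 150 + Y$)
$\frac{M{\left(196 \right)}}{\left(326 + T{\left(13 \right)}\right) s} = \frac{150 + 196}{\left(326 - 65\right) \left(-1\right)} = \frac{346}{\left(326 - 65\right) \left(-1\right)} = \frac{346}{261 \left(-1\right)} = \frac{346}{-261} = 346 \left(- \frac{1}{261}\right) = - \frac{346}{261}$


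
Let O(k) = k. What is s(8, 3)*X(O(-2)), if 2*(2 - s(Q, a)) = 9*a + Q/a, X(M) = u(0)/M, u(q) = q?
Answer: 0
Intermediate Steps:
X(M) = 0 (X(M) = 0/M = 0)
s(Q, a) = 2 - 9*a/2 - Q/(2*a) (s(Q, a) = 2 - (9*a + Q/a)/2 = 2 + (-9*a/2 - Q/(2*a)) = 2 - 9*a/2 - Q/(2*a))
s(8, 3)*X(O(-2)) = (2 - 9/2*3 - 1/2*8/3)*0 = (2 - 27/2 - 1/2*8*1/3)*0 = (2 - 27/2 - 4/3)*0 = -77/6*0 = 0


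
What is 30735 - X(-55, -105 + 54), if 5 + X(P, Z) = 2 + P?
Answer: 30793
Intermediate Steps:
X(P, Z) = -3 + P (X(P, Z) = -5 + (2 + P) = -3 + P)
30735 - X(-55, -105 + 54) = 30735 - (-3 - 55) = 30735 - 1*(-58) = 30735 + 58 = 30793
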